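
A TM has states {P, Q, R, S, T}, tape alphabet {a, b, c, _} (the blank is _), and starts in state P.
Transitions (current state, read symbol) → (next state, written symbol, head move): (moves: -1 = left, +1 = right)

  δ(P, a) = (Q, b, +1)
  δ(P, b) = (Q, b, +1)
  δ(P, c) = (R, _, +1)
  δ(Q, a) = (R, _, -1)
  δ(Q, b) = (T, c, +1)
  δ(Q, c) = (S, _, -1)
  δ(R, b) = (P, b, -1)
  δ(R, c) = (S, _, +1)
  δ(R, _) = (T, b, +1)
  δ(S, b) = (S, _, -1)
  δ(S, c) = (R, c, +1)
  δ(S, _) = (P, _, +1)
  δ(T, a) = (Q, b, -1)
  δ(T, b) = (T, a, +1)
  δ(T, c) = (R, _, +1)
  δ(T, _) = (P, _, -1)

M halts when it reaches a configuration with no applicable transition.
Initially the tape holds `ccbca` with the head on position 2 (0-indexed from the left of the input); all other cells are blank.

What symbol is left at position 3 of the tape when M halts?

_

P | cc[b]ca   read b → write b, move +1, go to Q
Q | ccb[c]a   read c → write _, move -1, go to S
S | cc[b]_a   read b → write _, move -1, go to S
S | c[c]__a   read c → write c, move +1, go to R
R | cc[_]_a   read _ → write b, move +1, go to T
T | ccb[_]a   read _ → write _, move -1, go to P
P | cc[b]_a   read b → write b, move +1, go to Q
Q | ccb[_]a
Cell 3 holds _ when M halts.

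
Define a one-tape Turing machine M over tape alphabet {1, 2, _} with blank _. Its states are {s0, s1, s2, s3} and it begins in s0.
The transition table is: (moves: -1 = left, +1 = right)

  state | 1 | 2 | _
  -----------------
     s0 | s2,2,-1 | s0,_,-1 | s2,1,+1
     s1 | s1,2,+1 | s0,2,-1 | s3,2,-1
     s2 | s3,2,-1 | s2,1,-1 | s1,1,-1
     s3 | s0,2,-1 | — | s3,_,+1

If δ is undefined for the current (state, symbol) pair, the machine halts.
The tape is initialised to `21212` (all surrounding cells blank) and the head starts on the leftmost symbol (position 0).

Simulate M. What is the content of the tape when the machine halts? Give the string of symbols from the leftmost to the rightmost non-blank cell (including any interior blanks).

222_212

s0 | __[2]1212   read 2 → write _, move -1, go to s0
s0 | _[_]_1212   read _ → write 1, move +1, go to s2
s2 | _1[_]1212   read _ → write 1, move -1, go to s1
s1 | _[1]11212   read 1 → write 2, move +1, go to s1
s1 | _2[1]1212   read 1 → write 2, move +1, go to s1
s1 | _22[1]212   read 1 → write 2, move +1, go to s1
s1 | _222[2]12   read 2 → write 2, move -1, go to s0
s0 | _22[2]212   read 2 → write _, move -1, go to s0
s0 | _2[2]_212   read 2 → write _, move -1, go to s0
s0 | _[2]__212   read 2 → write _, move -1, go to s0
s0 | [_]___212   read _ → write 1, move +1, go to s2
s2 | 1[_]__212   read _ → write 1, move -1, go to s1
s1 | [1]1__212   read 1 → write 2, move +1, go to s1
s1 | 2[1]__212   read 1 → write 2, move +1, go to s1
s1 | 22[_]_212   read _ → write 2, move -1, go to s3
s3 | 2[2]2_212
The non-blank tape span at halt is 222_212.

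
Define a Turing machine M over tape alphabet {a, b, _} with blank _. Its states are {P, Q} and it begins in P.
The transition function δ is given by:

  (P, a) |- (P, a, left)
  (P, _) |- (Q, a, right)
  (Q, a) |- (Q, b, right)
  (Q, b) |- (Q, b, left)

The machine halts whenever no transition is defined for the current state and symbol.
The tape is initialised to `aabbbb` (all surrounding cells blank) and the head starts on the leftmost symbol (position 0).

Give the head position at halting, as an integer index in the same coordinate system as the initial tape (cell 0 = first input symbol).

state=P head=0 tape=__[a]abbbb   (P,a)→(P,a,left)
state=P head=-1 tape=_[_]aabbbb   (P,_)→(Q,a,right)
state=Q head=0 tape=_a[a]abbbb   (Q,a)→(Q,b,right)
state=Q head=1 tape=_ab[a]bbbb   (Q,a)→(Q,b,right)
state=Q head=2 tape=_abb[b]bbb   (Q,b)→(Q,b,left)
state=Q head=1 tape=_ab[b]bbbb   (Q,b)→(Q,b,left)
state=Q head=0 tape=_a[b]bbbbb   (Q,b)→(Q,b,left)
state=Q head=-1 tape=_[a]bbbbbb   (Q,a)→(Q,b,right)
state=Q head=0 tape=_b[b]bbbbb   (Q,b)→(Q,b,left)
state=Q head=-1 tape=_[b]bbbbbb   (Q,b)→(Q,b,left)
state=Q head=-2 tape=[_]bbbbbbb
At halt the head is at cell -2.

-2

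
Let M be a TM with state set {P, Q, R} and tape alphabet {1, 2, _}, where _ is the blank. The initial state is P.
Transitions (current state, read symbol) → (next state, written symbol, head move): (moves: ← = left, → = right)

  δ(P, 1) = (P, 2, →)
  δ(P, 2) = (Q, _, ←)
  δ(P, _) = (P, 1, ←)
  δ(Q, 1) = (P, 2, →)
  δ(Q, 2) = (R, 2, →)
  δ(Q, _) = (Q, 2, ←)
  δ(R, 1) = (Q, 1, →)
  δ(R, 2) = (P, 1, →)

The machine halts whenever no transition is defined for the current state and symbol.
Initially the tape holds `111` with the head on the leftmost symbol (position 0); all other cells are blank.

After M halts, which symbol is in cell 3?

P | [1]11_   read 1 → write 2, move →, go to P
P | 2[1]1_   read 1 → write 2, move →, go to P
P | 22[1]_   read 1 → write 2, move →, go to P
P | 222[_]   read _ → write 1, move ←, go to P
P | 22[2]1   read 2 → write _, move ←, go to Q
Q | 2[2]_1   read 2 → write 2, move →, go to R
R | 22[_]1
Cell 3 holds 1 when M halts.

1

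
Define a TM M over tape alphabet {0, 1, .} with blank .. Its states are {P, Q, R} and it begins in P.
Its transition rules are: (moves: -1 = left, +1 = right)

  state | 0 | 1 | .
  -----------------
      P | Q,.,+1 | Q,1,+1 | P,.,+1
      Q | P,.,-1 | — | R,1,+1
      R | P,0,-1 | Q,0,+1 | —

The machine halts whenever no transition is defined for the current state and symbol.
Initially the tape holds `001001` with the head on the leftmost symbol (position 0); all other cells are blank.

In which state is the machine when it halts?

R

P | [0]01001..   read 0 → write ., move +1, go to Q
Q | .[0]1001..   read 0 → write ., move -1, go to P
P | [.].1001..   read . → write ., move +1, go to P
P | .[.]1001..   read . → write ., move +1, go to P
P | ..[1]001..   read 1 → write 1, move +1, go to Q
Q | ..1[0]01..   read 0 → write ., move -1, go to P
P | ..[1].01..   read 1 → write 1, move +1, go to Q
Q | ..1[.]01..   read . → write 1, move +1, go to R
R | ..11[0]1..   read 0 → write 0, move -1, go to P
P | ..1[1]01..   read 1 → write 1, move +1, go to Q
Q | ..11[0]1..   read 0 → write ., move -1, go to P
P | ..1[1].1..   read 1 → write 1, move +1, go to Q
Q | ..11[.]1..   read . → write 1, move +1, go to R
R | ..111[1]..   read 1 → write 0, move +1, go to Q
Q | ..1110[.].   read . → write 1, move +1, go to R
R | ..11101[.]
No transition is defined for (R, .); M halts in state R.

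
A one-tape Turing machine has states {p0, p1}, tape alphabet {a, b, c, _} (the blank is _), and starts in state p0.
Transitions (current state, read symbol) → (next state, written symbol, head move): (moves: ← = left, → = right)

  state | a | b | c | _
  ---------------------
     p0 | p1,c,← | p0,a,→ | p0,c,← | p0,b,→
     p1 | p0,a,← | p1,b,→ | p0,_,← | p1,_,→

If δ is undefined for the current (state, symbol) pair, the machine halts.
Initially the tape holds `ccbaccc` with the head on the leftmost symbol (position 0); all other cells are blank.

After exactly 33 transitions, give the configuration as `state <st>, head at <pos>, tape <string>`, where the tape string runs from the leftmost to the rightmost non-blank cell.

state p1, head at -3, tape accccbaccc

state=p0 head=0 tape=___[c]cbaccc   (p0,c)→(p0,c,←)
state=p0 head=-1 tape=__[_]ccbaccc   (p0,_)→(p0,b,→)
state=p0 head=0 tape=__b[c]cbaccc   (p0,c)→(p0,c,←)
state=p0 head=-1 tape=__[b]ccbaccc   (p0,b)→(p0,a,→)
state=p0 head=0 tape=__a[c]cbaccc   (p0,c)→(p0,c,←)
state=p0 head=-1 tape=__[a]ccbaccc   (p0,a)→(p1,c,←)
state=p1 head=-2 tape=_[_]cccbaccc   (p1,_)→(p1,_,→)
state=p1 head=-1 tape=__[c]ccbaccc   (p1,c)→(p0,_,←)
state=p0 head=-2 tape=_[_]_ccbaccc   (p0,_)→(p0,b,→)
state=p0 head=-1 tape=_b[_]ccbaccc   (p0,_)→(p0,b,→)
state=p0 head=0 tape=_bb[c]cbaccc   (p0,c)→(p0,c,←)
state=p0 head=-1 tape=_b[b]ccbaccc   (p0,b)→(p0,a,→)
state=p0 head=0 tape=_ba[c]cbaccc   (p0,c)→(p0,c,←)
state=p0 head=-1 tape=_b[a]ccbaccc   (p0,a)→(p1,c,←)
state=p1 head=-2 tape=_[b]cccbaccc   (p1,b)→(p1,b,→)
state=p1 head=-1 tape=_b[c]ccbaccc   (p1,c)→(p0,_,←)
state=p0 head=-2 tape=_[b]_ccbaccc   (p0,b)→(p0,a,→)
state=p0 head=-1 tape=_a[_]ccbaccc   (p0,_)→(p0,b,→)
state=p0 head=0 tape=_ab[c]cbaccc   (p0,c)→(p0,c,←)
state=p0 head=-1 tape=_a[b]ccbaccc   (p0,b)→(p0,a,→)
state=p0 head=0 tape=_aa[c]cbaccc   (p0,c)→(p0,c,←)
state=p0 head=-1 tape=_a[a]ccbaccc   (p0,a)→(p1,c,←)
state=p1 head=-2 tape=_[a]cccbaccc   (p1,a)→(p0,a,←)
state=p0 head=-3 tape=[_]acccbaccc   (p0,_)→(p0,b,→)
state=p0 head=-2 tape=b[a]cccbaccc   (p0,a)→(p1,c,←)
state=p1 head=-3 tape=[b]ccccbaccc   (p1,b)→(p1,b,→)
state=p1 head=-2 tape=b[c]cccbaccc   (p1,c)→(p0,_,←)
state=p0 head=-3 tape=[b]_cccbaccc   (p0,b)→(p0,a,→)
state=p0 head=-2 tape=a[_]cccbaccc   (p0,_)→(p0,b,→)
state=p0 head=-1 tape=ab[c]ccbaccc   (p0,c)→(p0,c,←)
state=p0 head=-2 tape=a[b]cccbaccc   (p0,b)→(p0,a,→)
state=p0 head=-1 tape=aa[c]ccbaccc   (p0,c)→(p0,c,←)
state=p0 head=-2 tape=a[a]cccbaccc   (p0,a)→(p1,c,←)
state=p1 head=-3 tape=[a]ccccbaccc
After 33 steps: state p1, head at -3, tape accccbaccc.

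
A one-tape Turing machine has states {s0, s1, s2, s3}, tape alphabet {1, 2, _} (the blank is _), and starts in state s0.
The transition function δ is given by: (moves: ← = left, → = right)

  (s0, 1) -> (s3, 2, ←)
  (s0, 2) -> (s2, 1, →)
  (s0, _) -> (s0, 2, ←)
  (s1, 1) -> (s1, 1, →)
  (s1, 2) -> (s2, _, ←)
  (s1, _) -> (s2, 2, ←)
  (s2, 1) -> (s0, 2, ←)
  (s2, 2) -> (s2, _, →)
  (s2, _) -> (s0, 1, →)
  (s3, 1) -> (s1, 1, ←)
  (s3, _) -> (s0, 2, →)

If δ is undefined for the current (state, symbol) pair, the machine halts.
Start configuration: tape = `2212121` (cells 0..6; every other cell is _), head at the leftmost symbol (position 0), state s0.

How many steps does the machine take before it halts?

15

s0 | _[2]212121   read 2 → write 1, move →, go to s2
s2 | _1[2]12121   read 2 → write _, move →, go to s2
s2 | _1_[1]2121   read 1 → write 2, move ←, go to s0
s0 | _1[_]22121   read _ → write 2, move ←, go to s0
s0 | _[1]222121   read 1 → write 2, move ←, go to s3
s3 | [_]2222121   read _ → write 2, move →, go to s0
s0 | 2[2]222121   read 2 → write 1, move →, go to s2
s2 | 21[2]22121   read 2 → write _, move →, go to s2
s2 | 21_[2]2121   read 2 → write _, move →, go to s2
s2 | 21__[2]121   read 2 → write _, move →, go to s2
s2 | 21___[1]21   read 1 → write 2, move ←, go to s0
s0 | 21__[_]221   read _ → write 2, move ←, go to s0
s0 | 21_[_]2221   read _ → write 2, move ←, go to s0
s0 | 21[_]22221   read _ → write 2, move ←, go to s0
s0 | 2[1]222221   read 1 → write 2, move ←, go to s3
s3 | [2]2222221
M halts after 15 transitions.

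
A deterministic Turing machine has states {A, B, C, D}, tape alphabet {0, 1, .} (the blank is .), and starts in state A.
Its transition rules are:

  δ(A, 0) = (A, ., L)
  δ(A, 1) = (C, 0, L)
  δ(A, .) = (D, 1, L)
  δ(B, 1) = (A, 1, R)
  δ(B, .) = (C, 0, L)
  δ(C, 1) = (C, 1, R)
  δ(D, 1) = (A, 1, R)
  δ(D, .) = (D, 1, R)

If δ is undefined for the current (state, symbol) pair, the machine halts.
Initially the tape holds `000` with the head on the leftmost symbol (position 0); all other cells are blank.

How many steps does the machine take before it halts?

A | ..[0]00   read 0 → write ., move L, go to A
A | .[.].00   read . → write 1, move L, go to D
D | [.]1.00   read . → write 1, move R, go to D
D | 1[1].00   read 1 → write 1, move R, go to A
A | 11[.]00   read . → write 1, move L, go to D
D | 1[1]100   read 1 → write 1, move R, go to A
A | 11[1]00   read 1 → write 0, move L, go to C
C | 1[1]000   read 1 → write 1, move R, go to C
C | 11[0]00
M halts after 8 transitions.

8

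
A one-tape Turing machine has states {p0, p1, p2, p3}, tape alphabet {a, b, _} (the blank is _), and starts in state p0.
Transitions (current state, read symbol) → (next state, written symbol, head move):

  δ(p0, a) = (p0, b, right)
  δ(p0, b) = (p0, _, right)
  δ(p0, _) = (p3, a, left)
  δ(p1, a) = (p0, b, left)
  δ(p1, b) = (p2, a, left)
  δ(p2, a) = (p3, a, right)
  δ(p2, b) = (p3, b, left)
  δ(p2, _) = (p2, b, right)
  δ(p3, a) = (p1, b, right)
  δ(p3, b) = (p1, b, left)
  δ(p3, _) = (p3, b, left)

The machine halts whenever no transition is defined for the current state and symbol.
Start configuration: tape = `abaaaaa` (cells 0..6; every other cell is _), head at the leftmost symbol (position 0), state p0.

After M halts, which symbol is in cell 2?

_

state=p0 head=0 tape=[a]baaaaa__   (p0,a)→(p0,b,right)
state=p0 head=1 tape=b[b]aaaaa__   (p0,b)→(p0,_,right)
state=p0 head=2 tape=b_[a]aaaa__   (p0,a)→(p0,b,right)
state=p0 head=3 tape=b_b[a]aaa__   (p0,a)→(p0,b,right)
state=p0 head=4 tape=b_bb[a]aa__   (p0,a)→(p0,b,right)
state=p0 head=5 tape=b_bbb[a]a__   (p0,a)→(p0,b,right)
state=p0 head=6 tape=b_bbbb[a]__   (p0,a)→(p0,b,right)
state=p0 head=7 tape=b_bbbbb[_]_   (p0,_)→(p3,a,left)
state=p3 head=6 tape=b_bbbb[b]a_   (p3,b)→(p1,b,left)
state=p1 head=5 tape=b_bbb[b]ba_   (p1,b)→(p2,a,left)
state=p2 head=4 tape=b_bb[b]aba_   (p2,b)→(p3,b,left)
state=p3 head=3 tape=b_b[b]baba_   (p3,b)→(p1,b,left)
state=p1 head=2 tape=b_[b]bbaba_   (p1,b)→(p2,a,left)
state=p2 head=1 tape=b[_]abbaba_   (p2,_)→(p2,b,right)
state=p2 head=2 tape=bb[a]bbaba_   (p2,a)→(p3,a,right)
state=p3 head=3 tape=bba[b]baba_   (p3,b)→(p1,b,left)
state=p1 head=2 tape=bb[a]bbaba_   (p1,a)→(p0,b,left)
state=p0 head=1 tape=b[b]bbbaba_   (p0,b)→(p0,_,right)
state=p0 head=2 tape=b_[b]bbaba_   (p0,b)→(p0,_,right)
state=p0 head=3 tape=b__[b]baba_   (p0,b)→(p0,_,right)
state=p0 head=4 tape=b___[b]aba_   (p0,b)→(p0,_,right)
state=p0 head=5 tape=b____[a]ba_   (p0,a)→(p0,b,right)
state=p0 head=6 tape=b____b[b]a_   (p0,b)→(p0,_,right)
state=p0 head=7 tape=b____b_[a]_   (p0,a)→(p0,b,right)
state=p0 head=8 tape=b____b_b[_]   (p0,_)→(p3,a,left)
state=p3 head=7 tape=b____b_[b]a   (p3,b)→(p1,b,left)
state=p1 head=6 tape=b____b[_]ba
Cell 2 holds _ when M halts.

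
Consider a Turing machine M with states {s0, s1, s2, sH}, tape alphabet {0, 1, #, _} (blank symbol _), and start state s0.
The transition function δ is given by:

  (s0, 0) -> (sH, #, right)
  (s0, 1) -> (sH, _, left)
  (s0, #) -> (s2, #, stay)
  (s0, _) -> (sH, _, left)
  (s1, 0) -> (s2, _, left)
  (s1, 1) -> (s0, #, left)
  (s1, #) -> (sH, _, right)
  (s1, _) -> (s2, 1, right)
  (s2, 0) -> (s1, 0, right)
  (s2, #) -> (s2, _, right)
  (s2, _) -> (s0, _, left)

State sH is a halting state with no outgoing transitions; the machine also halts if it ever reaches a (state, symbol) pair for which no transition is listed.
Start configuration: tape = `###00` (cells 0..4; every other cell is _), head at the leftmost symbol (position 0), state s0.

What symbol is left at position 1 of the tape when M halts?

_

s0 | [#]##00_   read # → write #, move stay, go to s2
s2 | [#]##00_   read # → write _, move right, go to s2
s2 | _[#]#00_   read # → write _, move right, go to s2
s2 | __[#]00_   read # → write _, move right, go to s2
s2 | ___[0]0_   read 0 → write 0, move right, go to s1
s1 | ___0[0]_   read 0 → write _, move left, go to s2
s2 | ___[0]__   read 0 → write 0, move right, go to s1
s1 | ___0[_]_   read _ → write 1, move right, go to s2
s2 | ___01[_]   read _ → write _, move left, go to s0
s0 | ___0[1]_   read 1 → write _, move left, go to sH
sH | ___[0]__
Cell 1 holds _ when M halts.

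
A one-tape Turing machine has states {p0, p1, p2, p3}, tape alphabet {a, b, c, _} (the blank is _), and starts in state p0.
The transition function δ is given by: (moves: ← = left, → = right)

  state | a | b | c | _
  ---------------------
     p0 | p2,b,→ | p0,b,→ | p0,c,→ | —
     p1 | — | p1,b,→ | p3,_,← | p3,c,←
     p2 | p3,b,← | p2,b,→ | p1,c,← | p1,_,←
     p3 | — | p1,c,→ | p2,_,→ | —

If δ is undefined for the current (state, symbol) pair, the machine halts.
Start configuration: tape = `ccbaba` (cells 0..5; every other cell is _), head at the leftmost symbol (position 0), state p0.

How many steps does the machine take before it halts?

state=p0 head=0 tape=_[c]cbaba_   (p0,c)→(p0,c,→)
state=p0 head=1 tape=_c[c]baba_   (p0,c)→(p0,c,→)
state=p0 head=2 tape=_cc[b]aba_   (p0,b)→(p0,b,→)
state=p0 head=3 tape=_ccb[a]ba_   (p0,a)→(p2,b,→)
state=p2 head=4 tape=_ccbb[b]a_   (p2,b)→(p2,b,→)
state=p2 head=5 tape=_ccbbb[a]_   (p2,a)→(p3,b,←)
state=p3 head=4 tape=_ccbb[b]b_   (p3,b)→(p1,c,→)
state=p1 head=5 tape=_ccbbc[b]_   (p1,b)→(p1,b,→)
state=p1 head=6 tape=_ccbbcb[_]   (p1,_)→(p3,c,←)
state=p3 head=5 tape=_ccbbc[b]c   (p3,b)→(p1,c,→)
state=p1 head=6 tape=_ccbbcc[c]   (p1,c)→(p3,_,←)
state=p3 head=5 tape=_ccbbc[c]_   (p3,c)→(p2,_,→)
state=p2 head=6 tape=_ccbbc_[_]   (p2,_)→(p1,_,←)
state=p1 head=5 tape=_ccbbc[_]_   (p1,_)→(p3,c,←)
state=p3 head=4 tape=_ccbb[c]c_   (p3,c)→(p2,_,→)
state=p2 head=5 tape=_ccbb_[c]_   (p2,c)→(p1,c,←)
state=p1 head=4 tape=_ccbb[_]c_   (p1,_)→(p3,c,←)
state=p3 head=3 tape=_ccb[b]cc_   (p3,b)→(p1,c,→)
state=p1 head=4 tape=_ccbc[c]c_   (p1,c)→(p3,_,←)
state=p3 head=3 tape=_ccb[c]_c_   (p3,c)→(p2,_,→)
state=p2 head=4 tape=_ccb_[_]c_   (p2,_)→(p1,_,←)
state=p1 head=3 tape=_ccb[_]_c_   (p1,_)→(p3,c,←)
state=p3 head=2 tape=_cc[b]c_c_   (p3,b)→(p1,c,→)
state=p1 head=3 tape=_ccc[c]_c_   (p1,c)→(p3,_,←)
state=p3 head=2 tape=_cc[c]__c_   (p3,c)→(p2,_,→)
state=p2 head=3 tape=_cc_[_]_c_   (p2,_)→(p1,_,←)
state=p1 head=2 tape=_cc[_]__c_   (p1,_)→(p3,c,←)
state=p3 head=1 tape=_c[c]c__c_   (p3,c)→(p2,_,→)
state=p2 head=2 tape=_c_[c]__c_   (p2,c)→(p1,c,←)
state=p1 head=1 tape=_c[_]c__c_   (p1,_)→(p3,c,←)
state=p3 head=0 tape=_[c]cc__c_   (p3,c)→(p2,_,→)
state=p2 head=1 tape=__[c]c__c_   (p2,c)→(p1,c,←)
state=p1 head=0 tape=_[_]cc__c_   (p1,_)→(p3,c,←)
state=p3 head=-1 tape=[_]ccc__c_
M halts after 33 transitions.

33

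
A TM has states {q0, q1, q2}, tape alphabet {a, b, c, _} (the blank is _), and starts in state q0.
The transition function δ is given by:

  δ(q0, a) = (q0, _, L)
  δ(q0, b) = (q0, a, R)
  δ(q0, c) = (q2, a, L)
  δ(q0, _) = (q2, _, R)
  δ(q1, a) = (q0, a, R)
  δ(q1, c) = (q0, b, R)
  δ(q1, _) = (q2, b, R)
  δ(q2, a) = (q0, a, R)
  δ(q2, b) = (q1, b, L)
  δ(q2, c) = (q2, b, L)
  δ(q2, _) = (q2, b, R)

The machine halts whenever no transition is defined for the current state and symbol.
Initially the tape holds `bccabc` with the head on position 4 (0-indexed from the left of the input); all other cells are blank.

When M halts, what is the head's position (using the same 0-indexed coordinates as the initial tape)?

-1

q0 | _bcca[b]c   read b → write a, move R, go to q0
q0 | _bccaa[c]   read c → write a, move L, go to q2
q2 | _bcca[a]a   read a → write a, move R, go to q0
q0 | _bccaa[a]   read a → write _, move L, go to q0
q0 | _bcca[a]_   read a → write _, move L, go to q0
q0 | _bcc[a]__   read a → write _, move L, go to q0
q0 | _bc[c]___   read c → write a, move L, go to q2
q2 | _b[c]a___   read c → write b, move L, go to q2
q2 | _[b]ba___   read b → write b, move L, go to q1
q1 | [_]bba___   read _ → write b, move R, go to q2
q2 | b[b]ba___   read b → write b, move L, go to q1
q1 | [b]bba___
At halt the head is at cell -1.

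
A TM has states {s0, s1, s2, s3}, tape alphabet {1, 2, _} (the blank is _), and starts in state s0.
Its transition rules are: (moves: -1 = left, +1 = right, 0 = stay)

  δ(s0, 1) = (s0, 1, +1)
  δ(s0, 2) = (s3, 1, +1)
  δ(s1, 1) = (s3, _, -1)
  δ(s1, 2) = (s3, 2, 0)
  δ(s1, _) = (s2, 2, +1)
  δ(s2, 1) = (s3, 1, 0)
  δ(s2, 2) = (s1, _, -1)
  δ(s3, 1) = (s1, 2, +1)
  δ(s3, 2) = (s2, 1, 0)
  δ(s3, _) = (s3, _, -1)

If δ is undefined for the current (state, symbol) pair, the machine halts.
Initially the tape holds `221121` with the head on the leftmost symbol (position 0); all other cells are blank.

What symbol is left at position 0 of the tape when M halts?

1

state=s0 head=0 tape=[2]21121_   (s0,2)→(s3,1,+1)
state=s3 head=1 tape=1[2]1121_   (s3,2)→(s2,1,0)
state=s2 head=1 tape=1[1]1121_   (s2,1)→(s3,1,0)
state=s3 head=1 tape=1[1]1121_   (s3,1)→(s1,2,+1)
state=s1 head=2 tape=12[1]121_   (s1,1)→(s3,_,-1)
state=s3 head=1 tape=1[2]_121_   (s3,2)→(s2,1,0)
state=s2 head=1 tape=1[1]_121_   (s2,1)→(s3,1,0)
state=s3 head=1 tape=1[1]_121_   (s3,1)→(s1,2,+1)
state=s1 head=2 tape=12[_]121_   (s1,_)→(s2,2,+1)
state=s2 head=3 tape=122[1]21_   (s2,1)→(s3,1,0)
state=s3 head=3 tape=122[1]21_   (s3,1)→(s1,2,+1)
state=s1 head=4 tape=1222[2]1_   (s1,2)→(s3,2,0)
state=s3 head=4 tape=1222[2]1_   (s3,2)→(s2,1,0)
state=s2 head=4 tape=1222[1]1_   (s2,1)→(s3,1,0)
state=s3 head=4 tape=1222[1]1_   (s3,1)→(s1,2,+1)
state=s1 head=5 tape=12222[1]_   (s1,1)→(s3,_,-1)
state=s3 head=4 tape=1222[2]__   (s3,2)→(s2,1,0)
state=s2 head=4 tape=1222[1]__   (s2,1)→(s3,1,0)
state=s3 head=4 tape=1222[1]__   (s3,1)→(s1,2,+1)
state=s1 head=5 tape=12222[_]_   (s1,_)→(s2,2,+1)
state=s2 head=6 tape=122222[_]
Cell 0 holds 1 when M halts.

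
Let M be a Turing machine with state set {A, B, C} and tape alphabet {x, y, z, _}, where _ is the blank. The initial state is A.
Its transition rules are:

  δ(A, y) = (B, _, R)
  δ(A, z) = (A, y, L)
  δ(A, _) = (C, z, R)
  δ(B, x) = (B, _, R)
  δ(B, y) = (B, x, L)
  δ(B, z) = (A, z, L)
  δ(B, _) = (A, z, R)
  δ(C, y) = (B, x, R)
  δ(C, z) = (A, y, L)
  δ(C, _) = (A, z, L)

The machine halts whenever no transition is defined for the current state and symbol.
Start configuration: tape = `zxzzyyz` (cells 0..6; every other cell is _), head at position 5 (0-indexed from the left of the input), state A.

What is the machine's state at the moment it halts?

A

state=A head=5 tape=zxzzy[y]z   (A,y)→(B,_,R)
state=B head=6 tape=zxzzy_[z]   (B,z)→(A,z,L)
state=A head=5 tape=zxzzy[_]z   (A,_)→(C,z,R)
state=C head=6 tape=zxzzyz[z]   (C,z)→(A,y,L)
state=A head=5 tape=zxzzy[z]y   (A,z)→(A,y,L)
state=A head=4 tape=zxzz[y]yy   (A,y)→(B,_,R)
state=B head=5 tape=zxzz_[y]y   (B,y)→(B,x,L)
state=B head=4 tape=zxzz[_]xy   (B,_)→(A,z,R)
state=A head=5 tape=zxzzz[x]y
No transition is defined for (A, x); M halts in state A.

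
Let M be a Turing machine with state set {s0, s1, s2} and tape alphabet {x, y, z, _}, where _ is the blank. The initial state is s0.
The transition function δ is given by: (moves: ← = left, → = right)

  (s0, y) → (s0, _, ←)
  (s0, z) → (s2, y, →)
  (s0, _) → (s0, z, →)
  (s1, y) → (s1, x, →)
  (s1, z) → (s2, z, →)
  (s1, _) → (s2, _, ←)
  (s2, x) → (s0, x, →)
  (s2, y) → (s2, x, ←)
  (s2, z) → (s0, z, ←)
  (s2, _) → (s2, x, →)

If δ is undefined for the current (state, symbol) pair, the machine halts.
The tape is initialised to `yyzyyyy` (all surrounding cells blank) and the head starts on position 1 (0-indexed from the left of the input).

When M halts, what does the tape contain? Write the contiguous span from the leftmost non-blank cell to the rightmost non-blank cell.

yxzxxyyy

state=s0 head=1 tape=_y[y]zyyyy   (s0,y)→(s0,_,←)
state=s0 head=0 tape=_[y]_zyyyy   (s0,y)→(s0,_,←)
state=s0 head=-1 tape=[_]__zyyyy   (s0,_)→(s0,z,→)
state=s0 head=0 tape=z[_]_zyyyy   (s0,_)→(s0,z,→)
state=s0 head=1 tape=zz[_]zyyyy   (s0,_)→(s0,z,→)
state=s0 head=2 tape=zzz[z]yyyy   (s0,z)→(s2,y,→)
state=s2 head=3 tape=zzzy[y]yyy   (s2,y)→(s2,x,←)
state=s2 head=2 tape=zzz[y]xyyy   (s2,y)→(s2,x,←)
state=s2 head=1 tape=zz[z]xxyyy   (s2,z)→(s0,z,←)
state=s0 head=0 tape=z[z]zxxyyy   (s0,z)→(s2,y,→)
state=s2 head=1 tape=zy[z]xxyyy   (s2,z)→(s0,z,←)
state=s0 head=0 tape=z[y]zxxyyy   (s0,y)→(s0,_,←)
state=s0 head=-1 tape=[z]_zxxyyy   (s0,z)→(s2,y,→)
state=s2 head=0 tape=y[_]zxxyyy   (s2,_)→(s2,x,→)
state=s2 head=1 tape=yx[z]xxyyy   (s2,z)→(s0,z,←)
state=s0 head=0 tape=y[x]zxxyyy
The non-blank tape span at halt is yxzxxyyy.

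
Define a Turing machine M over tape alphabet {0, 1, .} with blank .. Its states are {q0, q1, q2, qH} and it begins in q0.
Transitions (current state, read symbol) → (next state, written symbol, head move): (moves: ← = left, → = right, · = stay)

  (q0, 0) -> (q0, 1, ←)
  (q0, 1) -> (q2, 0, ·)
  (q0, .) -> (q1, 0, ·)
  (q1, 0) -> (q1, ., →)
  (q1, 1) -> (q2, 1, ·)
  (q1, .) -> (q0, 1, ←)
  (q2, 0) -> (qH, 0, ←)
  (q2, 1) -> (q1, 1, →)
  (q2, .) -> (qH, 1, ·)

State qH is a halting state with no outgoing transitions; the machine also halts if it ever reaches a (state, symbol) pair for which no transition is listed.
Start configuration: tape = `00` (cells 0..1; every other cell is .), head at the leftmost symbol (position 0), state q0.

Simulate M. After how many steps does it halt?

14

state=q0 head=0 tape=.[0]0..   (q0,0)→(q0,1,←)
state=q0 head=-1 tape=[.]10..   (q0,.)→(q1,0,·)
state=q1 head=-1 tape=[0]10..   (q1,0)→(q1,.,→)
state=q1 head=0 tape=.[1]0..   (q1,1)→(q2,1,·)
state=q2 head=0 tape=.[1]0..   (q2,1)→(q1,1,→)
state=q1 head=1 tape=.1[0]..   (q1,0)→(q1,.,→)
state=q1 head=2 tape=.1.[.].   (q1,.)→(q0,1,←)
state=q0 head=1 tape=.1[.]1.   (q0,.)→(q1,0,·)
state=q1 head=1 tape=.1[0]1.   (q1,0)→(q1,.,→)
state=q1 head=2 tape=.1.[1].   (q1,1)→(q2,1,·)
state=q2 head=2 tape=.1.[1].   (q2,1)→(q1,1,→)
state=q1 head=3 tape=.1.1[.]   (q1,.)→(q0,1,←)
state=q0 head=2 tape=.1.[1]1   (q0,1)→(q2,0,·)
state=q2 head=2 tape=.1.[0]1   (q2,0)→(qH,0,←)
state=qH head=1 tape=.1[.]01
M halts after 14 transitions.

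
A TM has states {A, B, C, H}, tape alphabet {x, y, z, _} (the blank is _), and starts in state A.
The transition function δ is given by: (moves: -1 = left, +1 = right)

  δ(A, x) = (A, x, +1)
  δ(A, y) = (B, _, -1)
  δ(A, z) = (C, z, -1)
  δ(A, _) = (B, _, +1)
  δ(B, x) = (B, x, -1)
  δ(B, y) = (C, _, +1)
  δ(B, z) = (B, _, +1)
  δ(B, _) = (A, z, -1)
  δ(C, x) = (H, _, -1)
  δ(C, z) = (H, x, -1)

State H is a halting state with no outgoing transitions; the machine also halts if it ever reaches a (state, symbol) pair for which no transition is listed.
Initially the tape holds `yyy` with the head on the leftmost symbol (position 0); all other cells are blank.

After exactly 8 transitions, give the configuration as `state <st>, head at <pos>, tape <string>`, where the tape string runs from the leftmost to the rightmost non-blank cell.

state C, head at 2, tape y

state=A head=0 tape=__[y]yy   (A,y)→(B,_,-1)
state=B head=-1 tape=_[_]_yy   (B,_)→(A,z,-1)
state=A head=-2 tape=[_]z_yy   (A,_)→(B,_,+1)
state=B head=-1 tape=_[z]_yy   (B,z)→(B,_,+1)
state=B head=0 tape=__[_]yy   (B,_)→(A,z,-1)
state=A head=-1 tape=_[_]zyy   (A,_)→(B,_,+1)
state=B head=0 tape=__[z]yy   (B,z)→(B,_,+1)
state=B head=1 tape=___[y]y   (B,y)→(C,_,+1)
state=C head=2 tape=____[y]
After 8 steps: state C, head at 2, tape y.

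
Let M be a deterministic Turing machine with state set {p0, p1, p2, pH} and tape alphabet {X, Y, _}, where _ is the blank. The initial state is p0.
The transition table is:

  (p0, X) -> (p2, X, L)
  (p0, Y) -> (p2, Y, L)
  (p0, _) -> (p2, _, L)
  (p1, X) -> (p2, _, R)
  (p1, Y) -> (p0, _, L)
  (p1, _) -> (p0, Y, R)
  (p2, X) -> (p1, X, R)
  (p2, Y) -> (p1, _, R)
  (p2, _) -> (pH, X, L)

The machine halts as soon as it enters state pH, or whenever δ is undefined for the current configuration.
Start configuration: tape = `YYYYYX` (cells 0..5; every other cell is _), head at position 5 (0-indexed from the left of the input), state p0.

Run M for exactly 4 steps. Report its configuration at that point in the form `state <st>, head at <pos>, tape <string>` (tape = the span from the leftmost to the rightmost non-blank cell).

state pH, head at 5, tape YYYY__X

p0 | YYYYY[X]_   read X → write X, move L, go to p2
p2 | YYYY[Y]X_   read Y → write _, move R, go to p1
p1 | YYYY_[X]_   read X → write _, move R, go to p2
p2 | YYYY__[_]   read _ → write X, move L, go to pH
pH | YYYY_[_]X
After 4 steps: state pH, head at 5, tape YYYY__X.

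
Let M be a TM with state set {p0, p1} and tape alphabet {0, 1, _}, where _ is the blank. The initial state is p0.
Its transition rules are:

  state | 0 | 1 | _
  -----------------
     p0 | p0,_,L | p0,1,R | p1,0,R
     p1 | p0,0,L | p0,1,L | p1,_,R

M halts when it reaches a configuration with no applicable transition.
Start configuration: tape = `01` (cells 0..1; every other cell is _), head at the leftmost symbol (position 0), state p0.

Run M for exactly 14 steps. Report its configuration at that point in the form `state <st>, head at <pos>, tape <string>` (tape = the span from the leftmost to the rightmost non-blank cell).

p0 | __[0]1   read 0 → write _, move L, go to p0
p0 | _[_]_1   read _ → write 0, move R, go to p1
p1 | _0[_]1   read _ → write _, move R, go to p1
p1 | _0_[1]   read 1 → write 1, move L, go to p0
p0 | _0[_]1   read _ → write 0, move R, go to p1
p1 | _00[1]   read 1 → write 1, move L, go to p0
p0 | _0[0]1   read 0 → write _, move L, go to p0
p0 | _[0]_1   read 0 → write _, move L, go to p0
p0 | [_]__1   read _ → write 0, move R, go to p1
p1 | 0[_]_1   read _ → write _, move R, go to p1
p1 | 0_[_]1   read _ → write _, move R, go to p1
p1 | 0__[1]   read 1 → write 1, move L, go to p0
p0 | 0_[_]1   read _ → write 0, move R, go to p1
p1 | 0_0[1]   read 1 → write 1, move L, go to p0
p0 | 0_[0]1
After 14 steps: state p0, head at 0, tape 0_01.

state p0, head at 0, tape 0_01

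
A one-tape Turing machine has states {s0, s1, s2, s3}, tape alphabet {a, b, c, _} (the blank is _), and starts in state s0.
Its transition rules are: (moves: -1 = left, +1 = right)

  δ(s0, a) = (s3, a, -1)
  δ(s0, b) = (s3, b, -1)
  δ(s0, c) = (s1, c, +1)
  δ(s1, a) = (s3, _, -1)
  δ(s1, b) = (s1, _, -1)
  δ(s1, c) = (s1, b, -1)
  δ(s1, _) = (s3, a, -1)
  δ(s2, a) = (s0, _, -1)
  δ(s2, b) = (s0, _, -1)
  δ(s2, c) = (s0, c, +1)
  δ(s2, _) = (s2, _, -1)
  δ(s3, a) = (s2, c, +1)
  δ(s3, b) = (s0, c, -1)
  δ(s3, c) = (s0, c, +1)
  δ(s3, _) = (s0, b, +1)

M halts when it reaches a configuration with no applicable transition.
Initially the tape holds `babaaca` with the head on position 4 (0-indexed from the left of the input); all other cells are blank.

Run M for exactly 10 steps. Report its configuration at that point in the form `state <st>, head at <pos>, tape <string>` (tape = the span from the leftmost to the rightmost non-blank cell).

state=s0 head=4 tape=baba[a]ca   (s0,a)→(s3,a,-1)
state=s3 head=3 tape=bab[a]aca   (s3,a)→(s2,c,+1)
state=s2 head=4 tape=babc[a]ca   (s2,a)→(s0,_,-1)
state=s0 head=3 tape=bab[c]_ca   (s0,c)→(s1,c,+1)
state=s1 head=4 tape=babc[_]ca   (s1,_)→(s3,a,-1)
state=s3 head=3 tape=bab[c]aca   (s3,c)→(s0,c,+1)
state=s0 head=4 tape=babc[a]ca   (s0,a)→(s3,a,-1)
state=s3 head=3 tape=bab[c]aca   (s3,c)→(s0,c,+1)
state=s0 head=4 tape=babc[a]ca   (s0,a)→(s3,a,-1)
state=s3 head=3 tape=bab[c]aca   (s3,c)→(s0,c,+1)
state=s0 head=4 tape=babc[a]ca
After 10 steps: state s0, head at 4, tape babcaca.

state s0, head at 4, tape babcaca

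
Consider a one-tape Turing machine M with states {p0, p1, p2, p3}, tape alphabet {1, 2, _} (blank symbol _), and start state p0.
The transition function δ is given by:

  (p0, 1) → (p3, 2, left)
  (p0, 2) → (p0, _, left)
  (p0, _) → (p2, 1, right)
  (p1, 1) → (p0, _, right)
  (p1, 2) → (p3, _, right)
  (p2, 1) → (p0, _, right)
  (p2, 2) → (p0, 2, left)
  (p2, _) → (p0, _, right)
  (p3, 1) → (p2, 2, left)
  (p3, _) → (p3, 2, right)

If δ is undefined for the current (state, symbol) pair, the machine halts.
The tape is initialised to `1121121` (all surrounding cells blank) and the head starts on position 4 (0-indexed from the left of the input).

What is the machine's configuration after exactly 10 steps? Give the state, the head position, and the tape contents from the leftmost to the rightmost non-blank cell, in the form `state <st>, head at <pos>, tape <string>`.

state p0, head at 0, tape 1__22221

p0 | _1121[1]21   read 1 → write 2, move left, go to p3
p3 | _112[1]221   read 1 → write 2, move left, go to p2
p2 | _11[2]2221   read 2 → write 2, move left, go to p0
p0 | _1[1]22221   read 1 → write 2, move left, go to p3
p3 | _[1]222221   read 1 → write 2, move left, go to p2
p2 | [_]2222221   read _ → write _, move right, go to p0
p0 | _[2]222221   read 2 → write _, move left, go to p0
p0 | [_]_222221   read _ → write 1, move right, go to p2
p2 | 1[_]222221   read _ → write _, move right, go to p0
p0 | 1_[2]22221   read 2 → write _, move left, go to p0
p0 | 1[_]_22221
After 10 steps: state p0, head at 0, tape 1__22221.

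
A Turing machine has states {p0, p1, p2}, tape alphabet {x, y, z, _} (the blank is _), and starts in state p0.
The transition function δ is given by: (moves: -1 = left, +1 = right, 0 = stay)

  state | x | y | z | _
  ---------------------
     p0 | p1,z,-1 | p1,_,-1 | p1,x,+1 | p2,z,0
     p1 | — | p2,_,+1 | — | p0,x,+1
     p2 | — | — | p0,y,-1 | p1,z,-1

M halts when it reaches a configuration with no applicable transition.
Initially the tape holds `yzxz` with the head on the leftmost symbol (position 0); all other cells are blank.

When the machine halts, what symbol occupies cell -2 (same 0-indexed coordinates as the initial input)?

x

state=p0 head=0 tape=__[y]zxz   (p0,y)→(p1,_,-1)
state=p1 head=-1 tape=_[_]_zxz   (p1,_)→(p0,x,+1)
state=p0 head=0 tape=_x[_]zxz   (p0,_)→(p2,z,0)
state=p2 head=0 tape=_x[z]zxz   (p2,z)→(p0,y,-1)
state=p0 head=-1 tape=_[x]yzxz   (p0,x)→(p1,z,-1)
state=p1 head=-2 tape=[_]zyzxz   (p1,_)→(p0,x,+1)
state=p0 head=-1 tape=x[z]yzxz   (p0,z)→(p1,x,+1)
state=p1 head=0 tape=xx[y]zxz   (p1,y)→(p2,_,+1)
state=p2 head=1 tape=xx_[z]xz   (p2,z)→(p0,y,-1)
state=p0 head=0 tape=xx[_]yxz   (p0,_)→(p2,z,0)
state=p2 head=0 tape=xx[z]yxz   (p2,z)→(p0,y,-1)
state=p0 head=-1 tape=x[x]yyxz   (p0,x)→(p1,z,-1)
state=p1 head=-2 tape=[x]zyyxz
Cell -2 holds x when M halts.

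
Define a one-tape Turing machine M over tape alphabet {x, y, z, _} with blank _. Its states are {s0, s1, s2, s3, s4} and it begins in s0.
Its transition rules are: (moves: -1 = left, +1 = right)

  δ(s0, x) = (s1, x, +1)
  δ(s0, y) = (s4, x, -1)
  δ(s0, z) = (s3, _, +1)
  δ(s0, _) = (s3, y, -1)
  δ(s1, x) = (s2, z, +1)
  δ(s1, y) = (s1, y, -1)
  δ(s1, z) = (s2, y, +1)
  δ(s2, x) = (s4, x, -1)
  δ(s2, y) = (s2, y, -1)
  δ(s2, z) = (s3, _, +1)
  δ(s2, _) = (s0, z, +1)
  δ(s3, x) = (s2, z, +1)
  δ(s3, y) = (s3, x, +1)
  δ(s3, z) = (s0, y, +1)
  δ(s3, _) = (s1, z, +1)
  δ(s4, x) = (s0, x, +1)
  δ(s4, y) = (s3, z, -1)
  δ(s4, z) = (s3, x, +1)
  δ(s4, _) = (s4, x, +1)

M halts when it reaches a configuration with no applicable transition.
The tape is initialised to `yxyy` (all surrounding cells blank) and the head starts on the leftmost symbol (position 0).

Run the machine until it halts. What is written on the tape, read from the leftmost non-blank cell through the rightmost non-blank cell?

xx_xxz

s0 | _[y]xyy__   read y → write x, move -1, go to s4
s4 | [_]xxyy__   read _ → write x, move +1, go to s4
s4 | x[x]xyy__   read x → write x, move +1, go to s0
s0 | xx[x]yy__   read x → write x, move +1, go to s1
s1 | xxx[y]y__   read y → write y, move -1, go to s1
s1 | xx[x]yy__   read x → write z, move +1, go to s2
s2 | xxz[y]y__   read y → write y, move -1, go to s2
s2 | xx[z]yy__   read z → write _, move +1, go to s3
s3 | xx_[y]y__   read y → write x, move +1, go to s3
s3 | xx_x[y]__   read y → write x, move +1, go to s3
s3 | xx_xx[_]_   read _ → write z, move +1, go to s1
s1 | xx_xxz[_]
The non-blank tape span at halt is xx_xxz.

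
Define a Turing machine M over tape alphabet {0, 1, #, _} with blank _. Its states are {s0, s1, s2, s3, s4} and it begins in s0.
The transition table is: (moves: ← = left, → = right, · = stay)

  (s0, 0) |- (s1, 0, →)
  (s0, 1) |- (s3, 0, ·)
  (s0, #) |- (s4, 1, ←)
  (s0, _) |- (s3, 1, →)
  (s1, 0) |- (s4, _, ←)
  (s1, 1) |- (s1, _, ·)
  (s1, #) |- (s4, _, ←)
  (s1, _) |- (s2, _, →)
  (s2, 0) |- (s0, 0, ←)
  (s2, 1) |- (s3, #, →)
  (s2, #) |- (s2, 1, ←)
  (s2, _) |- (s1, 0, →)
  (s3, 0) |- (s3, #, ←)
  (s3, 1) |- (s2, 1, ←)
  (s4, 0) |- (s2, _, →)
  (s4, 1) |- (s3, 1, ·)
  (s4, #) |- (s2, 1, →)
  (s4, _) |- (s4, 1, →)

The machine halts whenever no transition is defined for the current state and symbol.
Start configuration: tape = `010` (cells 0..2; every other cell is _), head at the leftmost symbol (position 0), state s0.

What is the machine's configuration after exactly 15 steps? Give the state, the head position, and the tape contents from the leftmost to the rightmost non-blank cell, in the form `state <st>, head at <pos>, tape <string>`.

s0 | __[0]10   read 0 → write 0, move →, go to s1
s1 | __0[1]0   read 1 → write _, move ·, go to s1
s1 | __0[_]0   read _ → write _, move →, go to s2
s2 | __0_[0]   read 0 → write 0, move ←, go to s0
s0 | __0[_]0   read _ → write 1, move →, go to s3
s3 | __01[0]   read 0 → write #, move ←, go to s3
s3 | __0[1]#   read 1 → write 1, move ←, go to s2
s2 | __[0]1#   read 0 → write 0, move ←, go to s0
s0 | _[_]01#   read _ → write 1, move →, go to s3
s3 | _1[0]1#   read 0 → write #, move ←, go to s3
s3 | _[1]#1#   read 1 → write 1, move ←, go to s2
s2 | [_]1#1#   read _ → write 0, move →, go to s1
s1 | 0[1]#1#   read 1 → write _, move ·, go to s1
s1 | 0[_]#1#   read _ → write _, move →, go to s2
s2 | 0_[#]1#   read # → write 1, move ←, go to s2
s2 | 0[_]11#
After 15 steps: state s2, head at -1, tape 0_11#.

state s2, head at -1, tape 0_11#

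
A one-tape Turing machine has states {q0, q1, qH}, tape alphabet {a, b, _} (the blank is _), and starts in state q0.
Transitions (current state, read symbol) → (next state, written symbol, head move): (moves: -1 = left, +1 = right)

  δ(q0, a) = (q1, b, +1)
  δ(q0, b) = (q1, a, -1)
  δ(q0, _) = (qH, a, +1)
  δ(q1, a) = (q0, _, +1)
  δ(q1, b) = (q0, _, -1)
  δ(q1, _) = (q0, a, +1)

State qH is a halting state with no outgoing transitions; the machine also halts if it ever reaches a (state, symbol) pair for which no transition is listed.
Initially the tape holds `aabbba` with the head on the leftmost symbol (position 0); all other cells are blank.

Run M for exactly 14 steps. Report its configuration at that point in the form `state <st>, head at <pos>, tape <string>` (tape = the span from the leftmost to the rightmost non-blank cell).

state q0, head at 6, tape b_b_b

q0 | [a]abbba_   read a → write b, move +1, go to q1
q1 | b[a]bbba_   read a → write _, move +1, go to q0
q0 | b_[b]bba_   read b → write a, move -1, go to q1
q1 | b[_]abba_   read _ → write a, move +1, go to q0
q0 | ba[a]bba_   read a → write b, move +1, go to q1
q1 | bab[b]ba_   read b → write _, move -1, go to q0
q0 | ba[b]_ba_   read b → write a, move -1, go to q1
q1 | b[a]a_ba_   read a → write _, move +1, go to q0
q0 | b_[a]_ba_   read a → write b, move +1, go to q1
q1 | b_b[_]ba_   read _ → write a, move +1, go to q0
q0 | b_ba[b]a_   read b → write a, move -1, go to q1
q1 | b_b[a]aa_   read a → write _, move +1, go to q0
q0 | b_b_[a]a_   read a → write b, move +1, go to q1
q1 | b_b_b[a]_   read a → write _, move +1, go to q0
q0 | b_b_b_[_]
After 14 steps: state q0, head at 6, tape b_b_b.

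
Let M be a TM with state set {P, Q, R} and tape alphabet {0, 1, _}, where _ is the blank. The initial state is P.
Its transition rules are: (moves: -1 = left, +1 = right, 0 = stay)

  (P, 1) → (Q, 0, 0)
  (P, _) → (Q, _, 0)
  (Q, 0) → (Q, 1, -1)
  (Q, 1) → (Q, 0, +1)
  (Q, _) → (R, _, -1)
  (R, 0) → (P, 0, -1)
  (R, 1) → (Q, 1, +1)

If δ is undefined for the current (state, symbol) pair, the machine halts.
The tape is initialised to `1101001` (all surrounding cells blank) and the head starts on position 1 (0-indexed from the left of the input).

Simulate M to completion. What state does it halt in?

R

P | __1[1]01001   read 1 → write 0, move 0, go to Q
Q | __1[0]01001   read 0 → write 1, move -1, go to Q
Q | __[1]101001   read 1 → write 0, move +1, go to Q
Q | __0[1]01001   read 1 → write 0, move +1, go to Q
Q | __00[0]1001   read 0 → write 1, move -1, go to Q
Q | __0[0]11001   read 0 → write 1, move -1, go to Q
Q | __[0]111001   read 0 → write 1, move -1, go to Q
Q | _[_]1111001   read _ → write _, move -1, go to R
R | [_]_1111001
No transition is defined for (R, _); M halts in state R.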